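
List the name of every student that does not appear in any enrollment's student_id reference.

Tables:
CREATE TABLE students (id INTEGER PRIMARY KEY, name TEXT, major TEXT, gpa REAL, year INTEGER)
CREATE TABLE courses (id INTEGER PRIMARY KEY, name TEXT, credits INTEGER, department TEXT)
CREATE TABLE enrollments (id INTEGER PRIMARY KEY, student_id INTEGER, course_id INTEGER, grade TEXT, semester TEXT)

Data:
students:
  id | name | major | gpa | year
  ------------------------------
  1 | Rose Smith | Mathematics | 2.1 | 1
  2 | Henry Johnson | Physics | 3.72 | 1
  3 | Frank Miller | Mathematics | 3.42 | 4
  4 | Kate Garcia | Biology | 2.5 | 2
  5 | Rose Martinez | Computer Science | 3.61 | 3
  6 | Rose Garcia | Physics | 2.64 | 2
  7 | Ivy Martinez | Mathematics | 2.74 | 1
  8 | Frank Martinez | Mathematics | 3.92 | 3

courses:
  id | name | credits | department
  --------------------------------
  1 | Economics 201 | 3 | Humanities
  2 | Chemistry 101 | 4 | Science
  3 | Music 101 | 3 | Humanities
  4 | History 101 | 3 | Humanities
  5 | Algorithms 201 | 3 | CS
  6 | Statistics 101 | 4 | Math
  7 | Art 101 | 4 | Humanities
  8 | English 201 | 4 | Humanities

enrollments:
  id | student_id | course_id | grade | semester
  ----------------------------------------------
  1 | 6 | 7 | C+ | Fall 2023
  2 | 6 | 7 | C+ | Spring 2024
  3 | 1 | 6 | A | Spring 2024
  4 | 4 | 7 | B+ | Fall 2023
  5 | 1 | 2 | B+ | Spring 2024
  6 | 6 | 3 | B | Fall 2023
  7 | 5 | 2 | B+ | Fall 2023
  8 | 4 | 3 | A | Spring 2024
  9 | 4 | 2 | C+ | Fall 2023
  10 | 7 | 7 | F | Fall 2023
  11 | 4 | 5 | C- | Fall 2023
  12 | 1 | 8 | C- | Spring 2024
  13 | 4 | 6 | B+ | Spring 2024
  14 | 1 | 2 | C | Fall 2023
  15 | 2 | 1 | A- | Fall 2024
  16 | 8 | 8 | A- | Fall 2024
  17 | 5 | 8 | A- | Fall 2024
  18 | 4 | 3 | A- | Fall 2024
SELECT p.name FROM students p LEFT JOIN enrollments c ON c.student_id = p.id WHERE c.id IS NULL

Execution result:
Frank Miller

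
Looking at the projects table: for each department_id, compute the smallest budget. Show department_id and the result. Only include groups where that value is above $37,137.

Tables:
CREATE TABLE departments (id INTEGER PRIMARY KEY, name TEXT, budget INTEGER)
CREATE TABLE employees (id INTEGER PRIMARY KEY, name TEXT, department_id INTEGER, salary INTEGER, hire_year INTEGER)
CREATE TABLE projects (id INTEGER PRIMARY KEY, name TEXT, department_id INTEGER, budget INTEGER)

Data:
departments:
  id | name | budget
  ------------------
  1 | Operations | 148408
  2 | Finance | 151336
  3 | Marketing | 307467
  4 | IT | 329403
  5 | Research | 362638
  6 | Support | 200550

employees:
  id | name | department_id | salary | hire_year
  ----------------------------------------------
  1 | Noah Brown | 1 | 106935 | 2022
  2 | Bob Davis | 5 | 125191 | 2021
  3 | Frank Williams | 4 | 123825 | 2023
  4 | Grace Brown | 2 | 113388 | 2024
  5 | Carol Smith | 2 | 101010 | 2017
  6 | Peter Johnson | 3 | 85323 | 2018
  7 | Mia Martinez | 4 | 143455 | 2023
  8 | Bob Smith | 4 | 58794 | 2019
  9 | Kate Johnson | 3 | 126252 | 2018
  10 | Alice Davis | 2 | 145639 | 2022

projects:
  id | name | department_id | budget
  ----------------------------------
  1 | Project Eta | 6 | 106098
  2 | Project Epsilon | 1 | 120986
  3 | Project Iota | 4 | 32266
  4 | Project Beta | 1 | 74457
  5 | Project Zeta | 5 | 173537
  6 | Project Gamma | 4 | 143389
SELECT department_id, MIN(budget) AS min_budget FROM projects GROUP BY department_id HAVING MIN(budget) > 37137

Execution result:
department_id | min_budget
1 | 74457
5 | 173537
6 | 106098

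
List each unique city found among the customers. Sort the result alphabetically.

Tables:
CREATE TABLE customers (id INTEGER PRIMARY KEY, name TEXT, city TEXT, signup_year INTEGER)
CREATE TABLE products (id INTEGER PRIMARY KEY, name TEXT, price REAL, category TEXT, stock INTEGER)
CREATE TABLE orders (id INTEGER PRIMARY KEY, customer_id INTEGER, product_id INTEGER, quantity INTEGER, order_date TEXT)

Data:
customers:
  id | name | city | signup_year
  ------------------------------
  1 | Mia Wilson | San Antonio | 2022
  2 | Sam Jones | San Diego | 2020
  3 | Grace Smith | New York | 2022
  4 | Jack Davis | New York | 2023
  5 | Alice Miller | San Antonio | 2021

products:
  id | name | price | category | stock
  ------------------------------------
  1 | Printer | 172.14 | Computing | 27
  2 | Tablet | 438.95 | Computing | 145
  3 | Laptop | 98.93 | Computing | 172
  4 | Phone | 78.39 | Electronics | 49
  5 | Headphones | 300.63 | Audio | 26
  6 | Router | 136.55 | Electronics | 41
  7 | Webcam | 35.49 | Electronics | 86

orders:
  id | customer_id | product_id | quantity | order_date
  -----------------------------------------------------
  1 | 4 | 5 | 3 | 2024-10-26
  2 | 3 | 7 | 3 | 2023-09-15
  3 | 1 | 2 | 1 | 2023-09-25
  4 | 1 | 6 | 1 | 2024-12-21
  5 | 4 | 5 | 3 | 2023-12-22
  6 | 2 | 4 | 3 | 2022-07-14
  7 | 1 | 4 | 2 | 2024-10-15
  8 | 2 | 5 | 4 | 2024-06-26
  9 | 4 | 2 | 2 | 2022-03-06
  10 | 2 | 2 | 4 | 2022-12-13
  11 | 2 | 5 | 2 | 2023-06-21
SELECT DISTINCT city FROM customers ORDER BY city

Execution result:
city
New York
San Antonio
San Diego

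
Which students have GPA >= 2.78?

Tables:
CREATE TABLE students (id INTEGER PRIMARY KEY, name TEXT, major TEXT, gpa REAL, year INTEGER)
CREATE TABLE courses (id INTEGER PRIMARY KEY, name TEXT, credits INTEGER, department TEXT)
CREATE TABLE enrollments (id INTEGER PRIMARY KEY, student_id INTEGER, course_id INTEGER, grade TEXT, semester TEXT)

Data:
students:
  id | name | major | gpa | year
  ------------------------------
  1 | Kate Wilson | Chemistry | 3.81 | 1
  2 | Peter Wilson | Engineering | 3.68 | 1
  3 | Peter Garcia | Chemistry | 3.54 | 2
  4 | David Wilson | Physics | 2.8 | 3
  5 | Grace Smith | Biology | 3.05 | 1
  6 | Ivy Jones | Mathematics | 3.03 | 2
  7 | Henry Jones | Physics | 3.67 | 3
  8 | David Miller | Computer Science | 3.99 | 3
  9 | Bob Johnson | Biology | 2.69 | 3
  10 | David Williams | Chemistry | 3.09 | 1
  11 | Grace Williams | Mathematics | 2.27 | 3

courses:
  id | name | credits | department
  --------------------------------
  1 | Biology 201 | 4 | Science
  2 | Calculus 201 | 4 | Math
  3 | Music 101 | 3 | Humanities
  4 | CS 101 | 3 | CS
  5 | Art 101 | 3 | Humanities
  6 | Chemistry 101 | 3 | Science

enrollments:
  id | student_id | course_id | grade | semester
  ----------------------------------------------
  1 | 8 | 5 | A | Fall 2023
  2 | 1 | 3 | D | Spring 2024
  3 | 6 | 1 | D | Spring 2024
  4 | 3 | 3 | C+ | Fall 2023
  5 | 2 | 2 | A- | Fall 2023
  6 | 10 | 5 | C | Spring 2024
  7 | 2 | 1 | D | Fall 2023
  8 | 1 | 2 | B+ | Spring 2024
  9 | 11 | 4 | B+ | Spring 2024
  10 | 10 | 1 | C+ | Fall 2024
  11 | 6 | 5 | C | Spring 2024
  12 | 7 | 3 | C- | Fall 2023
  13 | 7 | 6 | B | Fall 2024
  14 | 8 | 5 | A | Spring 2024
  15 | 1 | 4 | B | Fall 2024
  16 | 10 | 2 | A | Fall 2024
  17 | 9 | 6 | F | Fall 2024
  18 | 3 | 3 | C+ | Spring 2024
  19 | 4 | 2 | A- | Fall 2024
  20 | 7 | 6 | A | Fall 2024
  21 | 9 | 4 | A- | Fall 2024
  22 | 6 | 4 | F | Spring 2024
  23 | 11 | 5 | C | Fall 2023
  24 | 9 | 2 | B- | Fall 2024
SELECT name, gpa FROM students WHERE gpa >= 2.78

Execution result:
name | gpa
Kate Wilson | 3.81
Peter Wilson | 3.68
Peter Garcia | 3.54
David Wilson | 2.80
Grace Smith | 3.05
Ivy Jones | 3.03
Henry Jones | 3.67
David Miller | 3.99
David Williams | 3.09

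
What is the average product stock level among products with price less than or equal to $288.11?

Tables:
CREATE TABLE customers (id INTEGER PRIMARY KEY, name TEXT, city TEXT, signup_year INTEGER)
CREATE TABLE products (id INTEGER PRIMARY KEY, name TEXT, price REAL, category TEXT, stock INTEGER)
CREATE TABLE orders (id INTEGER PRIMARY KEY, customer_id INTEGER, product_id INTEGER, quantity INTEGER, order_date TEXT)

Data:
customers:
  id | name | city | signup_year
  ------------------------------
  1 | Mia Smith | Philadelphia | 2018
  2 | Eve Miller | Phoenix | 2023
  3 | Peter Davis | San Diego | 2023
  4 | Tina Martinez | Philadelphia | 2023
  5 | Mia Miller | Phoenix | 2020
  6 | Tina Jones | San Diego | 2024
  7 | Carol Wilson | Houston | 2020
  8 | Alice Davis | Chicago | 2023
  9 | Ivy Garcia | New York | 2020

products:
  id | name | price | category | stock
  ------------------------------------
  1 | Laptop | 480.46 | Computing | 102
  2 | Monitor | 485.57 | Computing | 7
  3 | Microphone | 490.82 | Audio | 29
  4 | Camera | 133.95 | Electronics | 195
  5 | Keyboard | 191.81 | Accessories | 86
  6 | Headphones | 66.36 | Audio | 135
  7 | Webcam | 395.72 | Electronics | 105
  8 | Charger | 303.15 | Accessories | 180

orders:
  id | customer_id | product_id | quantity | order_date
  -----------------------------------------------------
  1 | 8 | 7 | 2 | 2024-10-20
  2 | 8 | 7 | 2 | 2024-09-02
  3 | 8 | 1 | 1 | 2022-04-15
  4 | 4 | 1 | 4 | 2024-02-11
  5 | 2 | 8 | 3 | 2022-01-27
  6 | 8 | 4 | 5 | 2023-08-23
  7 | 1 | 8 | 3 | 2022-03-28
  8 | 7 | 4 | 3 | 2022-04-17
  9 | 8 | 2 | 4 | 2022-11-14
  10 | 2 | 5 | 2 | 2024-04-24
SELECT AVG(stock) FROM products WHERE price <= 288.11

Execution result:
138.67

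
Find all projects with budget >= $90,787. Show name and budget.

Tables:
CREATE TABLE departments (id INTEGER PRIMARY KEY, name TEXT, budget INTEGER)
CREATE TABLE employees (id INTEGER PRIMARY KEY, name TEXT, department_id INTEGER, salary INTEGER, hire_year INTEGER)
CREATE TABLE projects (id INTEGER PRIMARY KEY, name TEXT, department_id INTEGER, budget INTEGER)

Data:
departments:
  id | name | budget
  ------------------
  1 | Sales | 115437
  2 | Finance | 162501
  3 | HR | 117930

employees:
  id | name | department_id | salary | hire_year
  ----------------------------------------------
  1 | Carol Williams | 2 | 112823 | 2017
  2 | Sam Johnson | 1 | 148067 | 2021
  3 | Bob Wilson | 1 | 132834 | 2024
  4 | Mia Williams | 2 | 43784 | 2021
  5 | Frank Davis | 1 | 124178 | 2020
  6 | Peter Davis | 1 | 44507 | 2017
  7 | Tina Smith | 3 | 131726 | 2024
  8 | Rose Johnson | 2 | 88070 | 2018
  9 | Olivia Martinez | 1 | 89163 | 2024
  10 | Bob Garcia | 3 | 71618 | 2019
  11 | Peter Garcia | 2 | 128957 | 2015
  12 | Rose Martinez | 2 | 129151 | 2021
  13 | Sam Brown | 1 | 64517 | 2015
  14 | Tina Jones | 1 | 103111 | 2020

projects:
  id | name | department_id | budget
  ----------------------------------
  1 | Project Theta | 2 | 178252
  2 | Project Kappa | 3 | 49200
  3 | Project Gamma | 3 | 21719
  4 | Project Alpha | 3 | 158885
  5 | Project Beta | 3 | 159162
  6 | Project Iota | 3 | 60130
SELECT name, budget FROM projects WHERE budget >= 90787

Execution result:
name | budget
Project Theta | 178252
Project Alpha | 158885
Project Beta | 159162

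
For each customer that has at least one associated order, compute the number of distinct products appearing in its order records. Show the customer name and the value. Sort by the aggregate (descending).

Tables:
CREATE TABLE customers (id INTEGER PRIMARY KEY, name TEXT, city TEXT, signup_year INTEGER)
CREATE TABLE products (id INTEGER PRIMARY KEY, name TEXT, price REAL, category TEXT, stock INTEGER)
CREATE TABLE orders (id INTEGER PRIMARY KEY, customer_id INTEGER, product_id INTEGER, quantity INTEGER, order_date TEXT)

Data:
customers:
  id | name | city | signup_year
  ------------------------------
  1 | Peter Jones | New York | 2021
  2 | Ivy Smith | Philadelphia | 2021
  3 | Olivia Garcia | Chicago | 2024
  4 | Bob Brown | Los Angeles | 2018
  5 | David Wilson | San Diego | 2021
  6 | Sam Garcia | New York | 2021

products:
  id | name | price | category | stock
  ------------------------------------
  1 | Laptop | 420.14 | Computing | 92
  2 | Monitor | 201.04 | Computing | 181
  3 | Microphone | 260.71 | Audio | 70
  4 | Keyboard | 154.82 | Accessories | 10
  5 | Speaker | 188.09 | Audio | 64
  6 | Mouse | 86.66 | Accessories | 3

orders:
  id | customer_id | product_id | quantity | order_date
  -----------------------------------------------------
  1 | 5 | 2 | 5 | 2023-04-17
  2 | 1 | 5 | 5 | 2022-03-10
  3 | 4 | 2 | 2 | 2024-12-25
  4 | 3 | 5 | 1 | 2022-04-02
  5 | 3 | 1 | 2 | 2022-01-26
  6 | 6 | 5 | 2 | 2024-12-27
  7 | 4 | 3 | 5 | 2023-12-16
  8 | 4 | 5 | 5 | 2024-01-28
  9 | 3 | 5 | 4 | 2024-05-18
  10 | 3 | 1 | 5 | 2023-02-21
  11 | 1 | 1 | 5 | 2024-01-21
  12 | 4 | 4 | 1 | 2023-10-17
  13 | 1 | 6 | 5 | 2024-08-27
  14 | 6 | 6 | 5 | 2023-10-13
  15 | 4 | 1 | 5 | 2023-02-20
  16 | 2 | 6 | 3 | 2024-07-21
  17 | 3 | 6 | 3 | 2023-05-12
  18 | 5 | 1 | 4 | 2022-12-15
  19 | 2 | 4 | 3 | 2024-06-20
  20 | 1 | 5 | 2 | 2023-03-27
SELECT p.name, COUNT(DISTINCT c.product_id) AS distinct_product_count FROM orders c JOIN customers p ON c.customer_id = p.id GROUP BY p.id, p.name ORDER BY distinct_product_count DESC

Execution result:
name | distinct_product_count
Bob Brown | 5
Peter Jones | 3
Olivia Garcia | 3
Ivy Smith | 2
David Wilson | 2
Sam Garcia | 2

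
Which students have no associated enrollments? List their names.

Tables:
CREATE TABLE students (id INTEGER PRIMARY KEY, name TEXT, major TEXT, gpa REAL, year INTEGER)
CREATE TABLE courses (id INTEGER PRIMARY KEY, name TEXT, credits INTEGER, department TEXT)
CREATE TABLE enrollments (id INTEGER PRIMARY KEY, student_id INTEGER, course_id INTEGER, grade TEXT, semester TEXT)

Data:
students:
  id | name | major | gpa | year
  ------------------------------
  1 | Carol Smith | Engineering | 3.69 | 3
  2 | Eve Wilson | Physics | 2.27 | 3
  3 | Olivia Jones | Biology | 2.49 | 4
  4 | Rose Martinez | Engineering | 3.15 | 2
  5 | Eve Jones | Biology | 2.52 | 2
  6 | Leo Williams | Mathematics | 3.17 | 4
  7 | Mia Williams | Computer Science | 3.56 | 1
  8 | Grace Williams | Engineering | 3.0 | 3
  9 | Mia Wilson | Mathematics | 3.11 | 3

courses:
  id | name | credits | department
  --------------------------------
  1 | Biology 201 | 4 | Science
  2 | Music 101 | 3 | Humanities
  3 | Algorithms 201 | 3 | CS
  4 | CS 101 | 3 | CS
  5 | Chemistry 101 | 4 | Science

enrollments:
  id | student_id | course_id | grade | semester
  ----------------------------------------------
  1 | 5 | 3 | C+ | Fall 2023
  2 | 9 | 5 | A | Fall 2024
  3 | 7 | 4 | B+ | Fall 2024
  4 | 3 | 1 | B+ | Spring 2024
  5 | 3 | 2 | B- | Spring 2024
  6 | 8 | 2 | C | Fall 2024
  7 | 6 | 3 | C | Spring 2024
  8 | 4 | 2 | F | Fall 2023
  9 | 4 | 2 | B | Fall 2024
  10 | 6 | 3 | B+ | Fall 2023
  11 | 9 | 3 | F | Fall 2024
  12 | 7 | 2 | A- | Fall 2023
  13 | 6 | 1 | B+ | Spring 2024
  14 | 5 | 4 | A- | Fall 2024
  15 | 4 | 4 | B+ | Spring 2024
SELECT p.name FROM students p LEFT JOIN enrollments c ON c.student_id = p.id WHERE c.id IS NULL

Execution result:
name
Carol Smith
Eve Wilson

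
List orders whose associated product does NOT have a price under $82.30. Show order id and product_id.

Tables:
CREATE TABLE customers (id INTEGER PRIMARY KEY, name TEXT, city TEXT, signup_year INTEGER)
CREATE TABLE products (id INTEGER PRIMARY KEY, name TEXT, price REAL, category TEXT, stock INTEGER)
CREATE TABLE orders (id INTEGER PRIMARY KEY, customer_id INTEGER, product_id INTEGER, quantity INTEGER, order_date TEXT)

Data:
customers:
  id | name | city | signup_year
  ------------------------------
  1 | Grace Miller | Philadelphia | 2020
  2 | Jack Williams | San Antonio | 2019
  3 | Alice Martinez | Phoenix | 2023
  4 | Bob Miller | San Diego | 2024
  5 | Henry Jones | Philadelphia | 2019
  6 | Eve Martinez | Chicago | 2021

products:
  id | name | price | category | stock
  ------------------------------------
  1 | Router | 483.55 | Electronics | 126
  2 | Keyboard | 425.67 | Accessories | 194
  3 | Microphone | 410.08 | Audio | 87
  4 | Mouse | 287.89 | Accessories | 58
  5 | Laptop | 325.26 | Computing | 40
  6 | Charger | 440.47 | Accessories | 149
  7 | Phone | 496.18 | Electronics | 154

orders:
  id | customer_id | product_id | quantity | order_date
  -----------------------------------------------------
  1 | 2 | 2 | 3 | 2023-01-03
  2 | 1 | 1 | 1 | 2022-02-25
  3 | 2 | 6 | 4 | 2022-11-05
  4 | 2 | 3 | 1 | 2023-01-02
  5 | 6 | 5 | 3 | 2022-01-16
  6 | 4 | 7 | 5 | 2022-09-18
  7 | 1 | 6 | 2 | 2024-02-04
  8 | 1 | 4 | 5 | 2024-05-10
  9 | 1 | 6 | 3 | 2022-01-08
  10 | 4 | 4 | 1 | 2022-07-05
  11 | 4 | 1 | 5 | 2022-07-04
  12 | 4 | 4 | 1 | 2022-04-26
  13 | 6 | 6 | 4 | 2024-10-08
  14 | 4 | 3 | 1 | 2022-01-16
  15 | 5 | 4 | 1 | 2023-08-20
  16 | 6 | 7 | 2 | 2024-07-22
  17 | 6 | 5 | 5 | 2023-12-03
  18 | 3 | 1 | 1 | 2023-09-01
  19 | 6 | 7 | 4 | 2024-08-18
SELECT id, product_id FROM orders WHERE product_id NOT IN (SELECT id FROM products WHERE price < 82.3)

Execution result:
id | product_id
1 | 2
2 | 1
3 | 6
4 | 3
5 | 5
6 | 7
7 | 6
8 | 4
9 | 6
10 | 4
11 | 1
12 | 4
13 | 6
14 | 3
15 | 4
16 | 7
17 | 5
18 | 1
19 | 7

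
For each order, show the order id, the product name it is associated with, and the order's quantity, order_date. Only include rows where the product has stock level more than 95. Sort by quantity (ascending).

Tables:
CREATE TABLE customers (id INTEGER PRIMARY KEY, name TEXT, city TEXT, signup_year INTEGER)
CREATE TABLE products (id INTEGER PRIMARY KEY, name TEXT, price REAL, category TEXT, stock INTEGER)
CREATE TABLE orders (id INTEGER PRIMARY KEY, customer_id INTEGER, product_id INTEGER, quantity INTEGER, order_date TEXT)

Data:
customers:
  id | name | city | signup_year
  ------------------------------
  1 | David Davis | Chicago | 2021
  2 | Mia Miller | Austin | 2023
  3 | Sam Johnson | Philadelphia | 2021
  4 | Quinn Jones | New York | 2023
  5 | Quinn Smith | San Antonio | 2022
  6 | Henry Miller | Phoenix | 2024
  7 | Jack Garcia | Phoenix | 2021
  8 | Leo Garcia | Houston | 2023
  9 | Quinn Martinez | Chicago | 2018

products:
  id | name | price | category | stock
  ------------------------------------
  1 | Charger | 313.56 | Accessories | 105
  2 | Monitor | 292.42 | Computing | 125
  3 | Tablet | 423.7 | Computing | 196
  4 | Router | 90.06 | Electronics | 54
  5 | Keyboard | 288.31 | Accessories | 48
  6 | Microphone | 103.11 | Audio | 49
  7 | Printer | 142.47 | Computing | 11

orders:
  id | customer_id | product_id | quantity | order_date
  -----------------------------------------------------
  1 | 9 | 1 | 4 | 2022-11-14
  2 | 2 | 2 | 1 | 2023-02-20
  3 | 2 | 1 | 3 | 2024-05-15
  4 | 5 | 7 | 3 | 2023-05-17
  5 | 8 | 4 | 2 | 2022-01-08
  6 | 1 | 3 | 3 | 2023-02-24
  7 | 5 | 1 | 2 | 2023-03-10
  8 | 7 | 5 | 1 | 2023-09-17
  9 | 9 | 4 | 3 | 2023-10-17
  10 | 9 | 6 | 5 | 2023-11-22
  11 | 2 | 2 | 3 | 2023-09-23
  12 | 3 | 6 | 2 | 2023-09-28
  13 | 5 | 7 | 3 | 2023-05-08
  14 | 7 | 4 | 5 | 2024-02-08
SELECT c.id, p.name AS product, c.quantity, c.order_date FROM orders c JOIN products p ON c.product_id = p.id WHERE p.stock > 95 ORDER BY c.quantity ASC

Execution result:
id | product | quantity | order_date
2 | Monitor | 1 | 2023-02-20
7 | Charger | 2 | 2023-03-10
3 | Charger | 3 | 2024-05-15
6 | Tablet | 3 | 2023-02-24
11 | Monitor | 3 | 2023-09-23
1 | Charger | 4 | 2022-11-14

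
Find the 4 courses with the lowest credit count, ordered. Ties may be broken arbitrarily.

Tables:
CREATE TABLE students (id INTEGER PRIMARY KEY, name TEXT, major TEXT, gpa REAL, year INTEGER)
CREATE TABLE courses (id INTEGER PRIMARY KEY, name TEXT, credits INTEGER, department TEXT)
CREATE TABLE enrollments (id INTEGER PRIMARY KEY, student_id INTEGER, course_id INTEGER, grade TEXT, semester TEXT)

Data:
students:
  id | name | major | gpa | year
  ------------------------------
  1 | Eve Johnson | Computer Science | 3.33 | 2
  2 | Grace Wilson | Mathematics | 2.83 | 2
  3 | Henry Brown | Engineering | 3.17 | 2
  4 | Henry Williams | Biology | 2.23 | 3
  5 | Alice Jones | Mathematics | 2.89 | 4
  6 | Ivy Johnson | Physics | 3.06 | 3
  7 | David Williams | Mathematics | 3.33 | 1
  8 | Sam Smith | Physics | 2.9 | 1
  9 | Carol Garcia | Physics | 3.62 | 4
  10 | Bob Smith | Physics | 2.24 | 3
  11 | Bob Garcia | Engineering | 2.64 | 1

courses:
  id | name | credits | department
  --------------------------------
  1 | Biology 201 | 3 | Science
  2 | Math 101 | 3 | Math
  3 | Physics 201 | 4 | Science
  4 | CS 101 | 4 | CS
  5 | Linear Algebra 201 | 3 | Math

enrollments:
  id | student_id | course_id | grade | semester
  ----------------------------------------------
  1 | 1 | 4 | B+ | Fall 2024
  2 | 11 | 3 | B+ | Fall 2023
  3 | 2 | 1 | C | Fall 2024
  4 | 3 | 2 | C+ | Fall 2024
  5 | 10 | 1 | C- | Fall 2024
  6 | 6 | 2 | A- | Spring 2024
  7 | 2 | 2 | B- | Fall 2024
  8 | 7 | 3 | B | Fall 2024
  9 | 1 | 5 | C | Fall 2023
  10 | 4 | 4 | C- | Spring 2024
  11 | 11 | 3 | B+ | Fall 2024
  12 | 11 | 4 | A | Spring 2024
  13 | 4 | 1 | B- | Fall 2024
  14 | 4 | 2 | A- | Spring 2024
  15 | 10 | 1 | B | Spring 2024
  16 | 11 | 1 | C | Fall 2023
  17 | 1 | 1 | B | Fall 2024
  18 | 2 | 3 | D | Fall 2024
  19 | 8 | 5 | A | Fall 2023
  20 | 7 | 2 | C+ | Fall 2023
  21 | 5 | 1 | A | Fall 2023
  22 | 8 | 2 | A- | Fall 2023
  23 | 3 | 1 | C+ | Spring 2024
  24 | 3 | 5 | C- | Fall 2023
SELECT name, credits FROM courses ORDER BY credits ASC LIMIT 4

Execution result:
name | credits
Biology 201 | 3
Math 101 | 3
Linear Algebra 201 | 3
Physics 201 | 4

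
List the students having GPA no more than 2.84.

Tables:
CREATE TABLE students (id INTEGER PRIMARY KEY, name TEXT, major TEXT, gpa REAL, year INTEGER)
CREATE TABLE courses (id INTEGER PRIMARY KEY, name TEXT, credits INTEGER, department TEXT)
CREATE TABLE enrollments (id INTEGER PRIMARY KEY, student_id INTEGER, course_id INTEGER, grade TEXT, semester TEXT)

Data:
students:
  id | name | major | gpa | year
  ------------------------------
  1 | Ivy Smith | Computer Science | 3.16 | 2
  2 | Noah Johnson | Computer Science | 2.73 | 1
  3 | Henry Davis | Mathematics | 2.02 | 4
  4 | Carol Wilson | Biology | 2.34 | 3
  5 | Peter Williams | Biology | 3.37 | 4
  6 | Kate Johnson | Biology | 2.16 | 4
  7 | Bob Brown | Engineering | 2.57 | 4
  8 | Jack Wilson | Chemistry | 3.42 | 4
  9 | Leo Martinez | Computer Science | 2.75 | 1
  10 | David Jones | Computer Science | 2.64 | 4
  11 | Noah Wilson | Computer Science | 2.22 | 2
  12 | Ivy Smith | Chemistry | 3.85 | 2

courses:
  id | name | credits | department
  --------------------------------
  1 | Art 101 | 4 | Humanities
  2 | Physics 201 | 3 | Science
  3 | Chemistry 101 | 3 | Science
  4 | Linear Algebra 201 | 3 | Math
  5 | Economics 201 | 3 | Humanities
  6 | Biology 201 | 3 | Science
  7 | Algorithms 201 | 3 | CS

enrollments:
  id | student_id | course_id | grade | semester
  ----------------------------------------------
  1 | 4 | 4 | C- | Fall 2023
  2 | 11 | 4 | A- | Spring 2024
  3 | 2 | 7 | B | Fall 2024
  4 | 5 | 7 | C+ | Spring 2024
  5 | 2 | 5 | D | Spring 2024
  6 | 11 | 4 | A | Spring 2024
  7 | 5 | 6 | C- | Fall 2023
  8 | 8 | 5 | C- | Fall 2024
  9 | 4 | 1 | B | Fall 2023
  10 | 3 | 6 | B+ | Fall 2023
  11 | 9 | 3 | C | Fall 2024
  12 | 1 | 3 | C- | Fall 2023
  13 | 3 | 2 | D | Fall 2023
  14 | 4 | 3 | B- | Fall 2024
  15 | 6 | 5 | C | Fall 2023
SELECT name, gpa FROM students WHERE gpa <= 2.84

Execution result:
name | gpa
Noah Johnson | 2.73
Henry Davis | 2.02
Carol Wilson | 2.34
Kate Johnson | 2.16
Bob Brown | 2.57
Leo Martinez | 2.75
David Jones | 2.64
Noah Wilson | 2.22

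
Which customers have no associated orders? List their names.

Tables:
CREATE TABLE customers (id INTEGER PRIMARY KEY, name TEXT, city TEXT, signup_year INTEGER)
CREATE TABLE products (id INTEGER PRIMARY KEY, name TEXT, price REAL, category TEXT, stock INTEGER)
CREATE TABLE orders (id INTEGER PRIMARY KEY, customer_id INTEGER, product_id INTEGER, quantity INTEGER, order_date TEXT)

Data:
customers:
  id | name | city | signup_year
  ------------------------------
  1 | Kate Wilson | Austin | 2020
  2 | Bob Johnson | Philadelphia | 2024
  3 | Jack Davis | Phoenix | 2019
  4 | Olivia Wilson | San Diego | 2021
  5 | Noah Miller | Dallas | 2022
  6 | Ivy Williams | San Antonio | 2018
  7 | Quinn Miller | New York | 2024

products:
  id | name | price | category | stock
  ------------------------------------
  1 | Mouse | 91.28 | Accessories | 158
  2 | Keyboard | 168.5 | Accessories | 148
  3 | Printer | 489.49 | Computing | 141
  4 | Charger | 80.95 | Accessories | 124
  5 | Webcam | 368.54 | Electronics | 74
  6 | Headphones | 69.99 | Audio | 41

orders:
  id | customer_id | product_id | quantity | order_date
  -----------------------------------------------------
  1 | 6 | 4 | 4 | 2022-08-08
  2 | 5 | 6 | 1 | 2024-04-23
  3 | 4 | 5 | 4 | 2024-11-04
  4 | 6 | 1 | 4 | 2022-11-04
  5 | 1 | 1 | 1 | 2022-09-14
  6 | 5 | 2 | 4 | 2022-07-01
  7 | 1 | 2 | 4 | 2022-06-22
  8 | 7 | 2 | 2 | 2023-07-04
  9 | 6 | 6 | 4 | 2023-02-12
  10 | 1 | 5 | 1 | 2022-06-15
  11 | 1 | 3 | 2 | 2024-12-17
SELECT p.name FROM customers p LEFT JOIN orders c ON c.customer_id = p.id WHERE c.id IS NULL

Execution result:
name
Bob Johnson
Jack Davis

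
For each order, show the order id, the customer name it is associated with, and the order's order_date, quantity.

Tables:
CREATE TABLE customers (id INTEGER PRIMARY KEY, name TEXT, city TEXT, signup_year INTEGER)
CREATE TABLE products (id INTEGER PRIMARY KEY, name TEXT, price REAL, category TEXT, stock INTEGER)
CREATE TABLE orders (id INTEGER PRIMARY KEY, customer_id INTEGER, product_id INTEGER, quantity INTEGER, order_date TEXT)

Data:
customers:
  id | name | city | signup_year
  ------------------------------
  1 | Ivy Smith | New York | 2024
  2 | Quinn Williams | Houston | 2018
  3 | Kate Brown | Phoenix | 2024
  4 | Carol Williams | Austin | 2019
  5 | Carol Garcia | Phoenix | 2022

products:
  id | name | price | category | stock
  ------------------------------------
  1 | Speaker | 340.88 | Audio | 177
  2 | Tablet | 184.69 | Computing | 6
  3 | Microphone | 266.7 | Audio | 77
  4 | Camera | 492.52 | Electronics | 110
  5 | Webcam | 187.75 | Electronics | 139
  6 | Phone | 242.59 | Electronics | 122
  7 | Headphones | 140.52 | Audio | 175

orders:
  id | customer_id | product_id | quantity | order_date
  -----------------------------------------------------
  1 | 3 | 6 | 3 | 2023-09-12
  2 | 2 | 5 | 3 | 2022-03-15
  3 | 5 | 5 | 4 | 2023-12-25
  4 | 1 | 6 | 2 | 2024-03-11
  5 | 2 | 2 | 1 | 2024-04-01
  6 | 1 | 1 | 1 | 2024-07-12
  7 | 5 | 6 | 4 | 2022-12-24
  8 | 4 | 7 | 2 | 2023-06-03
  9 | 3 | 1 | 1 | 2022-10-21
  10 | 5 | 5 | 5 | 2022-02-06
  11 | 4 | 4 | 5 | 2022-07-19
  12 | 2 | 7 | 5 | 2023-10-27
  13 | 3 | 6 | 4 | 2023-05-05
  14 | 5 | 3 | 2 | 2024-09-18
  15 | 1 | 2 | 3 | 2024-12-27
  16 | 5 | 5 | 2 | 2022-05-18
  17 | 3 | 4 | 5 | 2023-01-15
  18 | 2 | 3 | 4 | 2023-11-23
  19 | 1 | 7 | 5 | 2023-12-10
SELECT c.id, p.name AS customer, c.order_date, c.quantity FROM orders c JOIN customers p ON c.customer_id = p.id

Execution result:
id | customer | order_date | quantity
1 | Kate Brown | 2023-09-12 | 3
2 | Quinn Williams | 2022-03-15 | 3
3 | Carol Garcia | 2023-12-25 | 4
4 | Ivy Smith | 2024-03-11 | 2
5 | Quinn Williams | 2024-04-01 | 1
6 | Ivy Smith | 2024-07-12 | 1
7 | Carol Garcia | 2022-12-24 | 4
8 | Carol Williams | 2023-06-03 | 2
9 | Kate Brown | 2022-10-21 | 1
10 | Carol Garcia | 2022-02-06 | 5
11 | Carol Williams | 2022-07-19 | 5
12 | Quinn Williams | 2023-10-27 | 5
13 | Kate Brown | 2023-05-05 | 4
14 | Carol Garcia | 2024-09-18 | 2
15 | Ivy Smith | 2024-12-27 | 3
16 | Carol Garcia | 2022-05-18 | 2
17 | Kate Brown | 2023-01-15 | 5
18 | Quinn Williams | 2023-11-23 | 4
19 | Ivy Smith | 2023-12-10 | 5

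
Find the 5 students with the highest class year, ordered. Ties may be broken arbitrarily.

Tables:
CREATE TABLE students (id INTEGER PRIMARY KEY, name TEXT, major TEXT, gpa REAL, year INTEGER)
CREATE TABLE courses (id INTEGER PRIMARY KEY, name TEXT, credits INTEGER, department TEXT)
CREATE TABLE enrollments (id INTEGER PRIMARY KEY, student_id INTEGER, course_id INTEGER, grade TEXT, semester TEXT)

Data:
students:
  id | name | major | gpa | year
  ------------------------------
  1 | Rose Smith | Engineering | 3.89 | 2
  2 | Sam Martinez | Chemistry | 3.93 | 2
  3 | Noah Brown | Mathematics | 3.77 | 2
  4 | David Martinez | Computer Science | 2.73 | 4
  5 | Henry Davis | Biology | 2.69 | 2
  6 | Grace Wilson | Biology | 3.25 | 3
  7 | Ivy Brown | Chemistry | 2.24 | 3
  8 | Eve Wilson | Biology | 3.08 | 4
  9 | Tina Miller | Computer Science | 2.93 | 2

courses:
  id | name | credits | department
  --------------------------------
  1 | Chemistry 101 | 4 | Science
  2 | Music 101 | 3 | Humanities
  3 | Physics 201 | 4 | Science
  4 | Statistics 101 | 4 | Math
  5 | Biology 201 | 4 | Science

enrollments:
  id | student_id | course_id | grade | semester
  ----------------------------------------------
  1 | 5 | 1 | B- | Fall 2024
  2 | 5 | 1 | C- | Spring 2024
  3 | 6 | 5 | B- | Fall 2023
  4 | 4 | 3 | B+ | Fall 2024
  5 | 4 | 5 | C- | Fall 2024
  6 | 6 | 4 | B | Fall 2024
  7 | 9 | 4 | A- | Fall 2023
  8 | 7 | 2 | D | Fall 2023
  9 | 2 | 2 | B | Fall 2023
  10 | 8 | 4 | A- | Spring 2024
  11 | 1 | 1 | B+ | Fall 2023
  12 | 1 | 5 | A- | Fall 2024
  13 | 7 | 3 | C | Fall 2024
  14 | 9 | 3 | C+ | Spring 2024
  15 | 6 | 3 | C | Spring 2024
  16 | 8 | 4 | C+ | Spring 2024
SELECT name, year FROM students ORDER BY year DESC LIMIT 5

Execution result:
name | year
David Martinez | 4
Eve Wilson | 4
Grace Wilson | 3
Ivy Brown | 3
Rose Smith | 2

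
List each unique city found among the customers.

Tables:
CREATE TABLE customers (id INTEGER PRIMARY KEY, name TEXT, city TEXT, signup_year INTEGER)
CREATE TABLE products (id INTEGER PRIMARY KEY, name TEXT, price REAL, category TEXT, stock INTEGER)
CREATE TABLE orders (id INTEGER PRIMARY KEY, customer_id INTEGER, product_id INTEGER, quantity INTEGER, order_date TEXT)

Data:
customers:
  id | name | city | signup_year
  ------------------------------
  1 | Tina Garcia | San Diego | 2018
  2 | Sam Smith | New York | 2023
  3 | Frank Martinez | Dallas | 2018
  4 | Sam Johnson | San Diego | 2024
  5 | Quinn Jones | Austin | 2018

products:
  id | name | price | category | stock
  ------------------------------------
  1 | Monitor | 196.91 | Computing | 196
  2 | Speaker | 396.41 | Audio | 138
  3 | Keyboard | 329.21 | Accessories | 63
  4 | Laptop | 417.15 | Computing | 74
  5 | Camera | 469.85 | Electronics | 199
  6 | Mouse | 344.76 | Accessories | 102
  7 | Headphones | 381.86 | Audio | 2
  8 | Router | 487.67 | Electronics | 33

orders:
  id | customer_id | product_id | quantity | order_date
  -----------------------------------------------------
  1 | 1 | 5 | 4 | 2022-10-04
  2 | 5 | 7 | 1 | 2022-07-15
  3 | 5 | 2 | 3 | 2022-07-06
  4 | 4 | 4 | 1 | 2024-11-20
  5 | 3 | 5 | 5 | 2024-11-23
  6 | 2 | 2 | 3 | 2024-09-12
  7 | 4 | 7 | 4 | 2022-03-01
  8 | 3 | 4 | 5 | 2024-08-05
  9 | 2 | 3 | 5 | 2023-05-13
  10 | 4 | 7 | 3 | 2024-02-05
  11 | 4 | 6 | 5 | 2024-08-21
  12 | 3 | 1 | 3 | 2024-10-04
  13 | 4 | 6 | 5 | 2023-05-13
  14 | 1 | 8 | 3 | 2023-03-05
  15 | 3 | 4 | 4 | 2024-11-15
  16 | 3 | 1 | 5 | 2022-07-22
SELECT DISTINCT city FROM customers

Execution result:
city
San Diego
New York
Dallas
Austin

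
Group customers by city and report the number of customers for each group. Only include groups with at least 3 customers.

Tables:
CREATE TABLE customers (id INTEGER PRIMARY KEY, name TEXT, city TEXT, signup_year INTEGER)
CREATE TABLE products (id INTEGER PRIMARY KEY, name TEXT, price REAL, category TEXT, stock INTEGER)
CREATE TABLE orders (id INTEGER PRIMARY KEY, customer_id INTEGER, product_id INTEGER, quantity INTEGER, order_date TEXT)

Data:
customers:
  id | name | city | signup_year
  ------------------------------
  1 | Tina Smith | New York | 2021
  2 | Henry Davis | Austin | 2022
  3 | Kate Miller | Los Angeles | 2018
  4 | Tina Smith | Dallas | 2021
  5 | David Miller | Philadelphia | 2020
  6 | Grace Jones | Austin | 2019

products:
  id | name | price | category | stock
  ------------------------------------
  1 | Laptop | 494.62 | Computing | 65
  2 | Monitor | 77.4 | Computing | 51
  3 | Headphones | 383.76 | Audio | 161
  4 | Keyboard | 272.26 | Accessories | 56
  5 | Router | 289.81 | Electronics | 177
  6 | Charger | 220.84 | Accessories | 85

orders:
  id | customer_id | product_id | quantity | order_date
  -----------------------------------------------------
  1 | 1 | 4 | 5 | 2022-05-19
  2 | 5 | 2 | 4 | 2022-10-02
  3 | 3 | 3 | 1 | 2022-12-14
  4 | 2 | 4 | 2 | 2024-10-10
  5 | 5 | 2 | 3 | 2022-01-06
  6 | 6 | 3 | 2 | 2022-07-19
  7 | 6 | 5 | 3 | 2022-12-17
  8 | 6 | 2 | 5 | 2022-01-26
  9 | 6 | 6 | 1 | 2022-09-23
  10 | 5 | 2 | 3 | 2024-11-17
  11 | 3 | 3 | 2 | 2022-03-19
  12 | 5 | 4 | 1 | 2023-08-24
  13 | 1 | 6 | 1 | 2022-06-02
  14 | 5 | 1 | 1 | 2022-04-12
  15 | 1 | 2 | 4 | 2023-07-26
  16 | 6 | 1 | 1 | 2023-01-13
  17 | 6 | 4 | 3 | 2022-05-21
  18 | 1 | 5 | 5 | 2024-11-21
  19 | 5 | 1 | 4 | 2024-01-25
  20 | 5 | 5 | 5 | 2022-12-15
SELECT city, COUNT(*) AS n FROM customers GROUP BY city HAVING COUNT(*) >= 3

Execution result:
(no rows)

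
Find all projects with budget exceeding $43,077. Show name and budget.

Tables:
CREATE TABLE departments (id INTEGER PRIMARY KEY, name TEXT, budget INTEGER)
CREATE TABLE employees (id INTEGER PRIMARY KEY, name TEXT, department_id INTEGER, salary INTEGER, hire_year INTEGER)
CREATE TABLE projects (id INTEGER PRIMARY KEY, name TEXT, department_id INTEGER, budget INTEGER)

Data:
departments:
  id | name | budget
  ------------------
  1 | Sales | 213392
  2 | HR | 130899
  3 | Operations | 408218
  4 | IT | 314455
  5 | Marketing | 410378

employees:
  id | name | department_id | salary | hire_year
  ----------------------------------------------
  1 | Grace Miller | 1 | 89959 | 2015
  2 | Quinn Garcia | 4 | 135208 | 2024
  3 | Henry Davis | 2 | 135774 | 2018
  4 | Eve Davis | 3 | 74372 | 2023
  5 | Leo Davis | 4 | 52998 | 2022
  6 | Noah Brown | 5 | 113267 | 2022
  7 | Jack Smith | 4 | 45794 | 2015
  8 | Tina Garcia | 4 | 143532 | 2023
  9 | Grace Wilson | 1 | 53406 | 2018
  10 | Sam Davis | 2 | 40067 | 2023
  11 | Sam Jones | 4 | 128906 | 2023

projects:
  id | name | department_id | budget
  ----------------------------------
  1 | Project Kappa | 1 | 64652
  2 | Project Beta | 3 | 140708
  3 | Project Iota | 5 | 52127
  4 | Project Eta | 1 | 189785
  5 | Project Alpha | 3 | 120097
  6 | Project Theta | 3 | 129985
SELECT name, budget FROM projects WHERE budget > 43077

Execution result:
name | budget
Project Kappa | 64652
Project Beta | 140708
Project Iota | 52127
Project Eta | 189785
Project Alpha | 120097
Project Theta | 129985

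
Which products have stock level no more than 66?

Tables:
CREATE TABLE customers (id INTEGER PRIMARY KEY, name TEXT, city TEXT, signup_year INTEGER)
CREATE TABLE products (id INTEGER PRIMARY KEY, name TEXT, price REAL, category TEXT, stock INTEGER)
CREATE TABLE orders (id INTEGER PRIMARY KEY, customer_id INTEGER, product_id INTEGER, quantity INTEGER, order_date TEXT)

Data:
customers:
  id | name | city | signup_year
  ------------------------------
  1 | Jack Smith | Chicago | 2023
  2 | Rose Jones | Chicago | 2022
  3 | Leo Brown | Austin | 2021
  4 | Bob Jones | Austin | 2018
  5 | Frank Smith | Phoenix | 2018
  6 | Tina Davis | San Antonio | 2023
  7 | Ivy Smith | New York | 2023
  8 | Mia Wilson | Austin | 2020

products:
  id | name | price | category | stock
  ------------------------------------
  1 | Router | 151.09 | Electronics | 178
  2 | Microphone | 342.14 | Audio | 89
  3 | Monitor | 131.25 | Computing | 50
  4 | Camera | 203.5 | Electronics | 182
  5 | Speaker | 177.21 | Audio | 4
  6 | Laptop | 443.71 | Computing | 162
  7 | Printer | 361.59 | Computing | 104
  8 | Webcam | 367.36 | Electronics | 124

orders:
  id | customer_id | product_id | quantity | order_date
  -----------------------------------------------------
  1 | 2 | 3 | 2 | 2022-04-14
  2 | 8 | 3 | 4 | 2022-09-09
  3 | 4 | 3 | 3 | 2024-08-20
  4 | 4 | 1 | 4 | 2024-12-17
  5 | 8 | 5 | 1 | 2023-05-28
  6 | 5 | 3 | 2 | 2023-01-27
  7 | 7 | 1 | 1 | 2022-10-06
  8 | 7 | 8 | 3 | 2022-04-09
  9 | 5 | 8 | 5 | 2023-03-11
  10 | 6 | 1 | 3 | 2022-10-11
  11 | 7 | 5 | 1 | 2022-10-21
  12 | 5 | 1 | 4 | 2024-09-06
SELECT name, stock FROM products WHERE stock <= 66

Execution result:
name | stock
Monitor | 50
Speaker | 4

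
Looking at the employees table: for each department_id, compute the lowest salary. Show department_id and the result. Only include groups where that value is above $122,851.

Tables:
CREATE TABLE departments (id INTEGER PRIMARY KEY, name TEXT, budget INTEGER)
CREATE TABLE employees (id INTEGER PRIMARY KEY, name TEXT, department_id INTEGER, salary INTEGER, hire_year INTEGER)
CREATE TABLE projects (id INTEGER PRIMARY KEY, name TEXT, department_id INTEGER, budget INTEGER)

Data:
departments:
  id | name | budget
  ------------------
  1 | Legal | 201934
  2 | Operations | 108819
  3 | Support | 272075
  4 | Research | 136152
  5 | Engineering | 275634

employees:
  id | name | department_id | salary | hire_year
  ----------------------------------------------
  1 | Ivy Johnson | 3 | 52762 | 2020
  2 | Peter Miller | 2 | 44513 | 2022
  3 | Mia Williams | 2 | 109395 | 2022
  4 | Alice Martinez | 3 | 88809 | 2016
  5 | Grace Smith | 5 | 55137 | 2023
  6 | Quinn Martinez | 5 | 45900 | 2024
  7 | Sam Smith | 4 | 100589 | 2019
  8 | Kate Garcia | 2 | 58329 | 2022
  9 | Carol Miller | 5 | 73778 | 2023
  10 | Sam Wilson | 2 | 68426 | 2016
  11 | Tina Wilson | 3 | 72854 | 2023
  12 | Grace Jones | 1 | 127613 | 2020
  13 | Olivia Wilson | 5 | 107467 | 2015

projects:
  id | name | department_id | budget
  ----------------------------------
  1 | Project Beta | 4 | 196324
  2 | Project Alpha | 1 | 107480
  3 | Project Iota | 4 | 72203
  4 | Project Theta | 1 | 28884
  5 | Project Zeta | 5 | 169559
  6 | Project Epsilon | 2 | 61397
SELECT department_id, MIN(salary) AS min_salary FROM employees GROUP BY department_id HAVING MIN(salary) > 122851

Execution result:
department_id | min_salary
1 | 127613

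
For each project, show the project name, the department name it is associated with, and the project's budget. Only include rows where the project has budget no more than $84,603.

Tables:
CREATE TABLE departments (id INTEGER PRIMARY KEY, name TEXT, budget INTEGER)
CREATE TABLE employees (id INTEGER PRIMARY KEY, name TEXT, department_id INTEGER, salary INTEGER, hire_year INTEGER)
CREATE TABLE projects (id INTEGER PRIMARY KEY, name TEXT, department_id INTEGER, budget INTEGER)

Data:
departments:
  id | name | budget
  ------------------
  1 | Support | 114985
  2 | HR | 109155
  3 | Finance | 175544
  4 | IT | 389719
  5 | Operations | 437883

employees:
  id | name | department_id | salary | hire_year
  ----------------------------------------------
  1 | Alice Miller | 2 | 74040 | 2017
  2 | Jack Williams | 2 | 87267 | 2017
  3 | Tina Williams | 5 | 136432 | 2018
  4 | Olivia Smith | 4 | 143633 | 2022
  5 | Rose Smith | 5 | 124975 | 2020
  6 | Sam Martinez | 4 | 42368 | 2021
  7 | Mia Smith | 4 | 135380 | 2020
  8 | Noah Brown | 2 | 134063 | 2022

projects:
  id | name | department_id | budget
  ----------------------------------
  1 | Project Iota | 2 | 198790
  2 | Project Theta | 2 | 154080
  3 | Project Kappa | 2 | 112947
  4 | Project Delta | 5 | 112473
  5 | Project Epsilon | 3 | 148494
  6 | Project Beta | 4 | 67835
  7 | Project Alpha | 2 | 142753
SELECT c.name, p.name AS department, c.budget FROM projects c JOIN departments p ON c.department_id = p.id WHERE c.budget <= 84603

Execution result:
name | department | budget
Project Beta | IT | 67835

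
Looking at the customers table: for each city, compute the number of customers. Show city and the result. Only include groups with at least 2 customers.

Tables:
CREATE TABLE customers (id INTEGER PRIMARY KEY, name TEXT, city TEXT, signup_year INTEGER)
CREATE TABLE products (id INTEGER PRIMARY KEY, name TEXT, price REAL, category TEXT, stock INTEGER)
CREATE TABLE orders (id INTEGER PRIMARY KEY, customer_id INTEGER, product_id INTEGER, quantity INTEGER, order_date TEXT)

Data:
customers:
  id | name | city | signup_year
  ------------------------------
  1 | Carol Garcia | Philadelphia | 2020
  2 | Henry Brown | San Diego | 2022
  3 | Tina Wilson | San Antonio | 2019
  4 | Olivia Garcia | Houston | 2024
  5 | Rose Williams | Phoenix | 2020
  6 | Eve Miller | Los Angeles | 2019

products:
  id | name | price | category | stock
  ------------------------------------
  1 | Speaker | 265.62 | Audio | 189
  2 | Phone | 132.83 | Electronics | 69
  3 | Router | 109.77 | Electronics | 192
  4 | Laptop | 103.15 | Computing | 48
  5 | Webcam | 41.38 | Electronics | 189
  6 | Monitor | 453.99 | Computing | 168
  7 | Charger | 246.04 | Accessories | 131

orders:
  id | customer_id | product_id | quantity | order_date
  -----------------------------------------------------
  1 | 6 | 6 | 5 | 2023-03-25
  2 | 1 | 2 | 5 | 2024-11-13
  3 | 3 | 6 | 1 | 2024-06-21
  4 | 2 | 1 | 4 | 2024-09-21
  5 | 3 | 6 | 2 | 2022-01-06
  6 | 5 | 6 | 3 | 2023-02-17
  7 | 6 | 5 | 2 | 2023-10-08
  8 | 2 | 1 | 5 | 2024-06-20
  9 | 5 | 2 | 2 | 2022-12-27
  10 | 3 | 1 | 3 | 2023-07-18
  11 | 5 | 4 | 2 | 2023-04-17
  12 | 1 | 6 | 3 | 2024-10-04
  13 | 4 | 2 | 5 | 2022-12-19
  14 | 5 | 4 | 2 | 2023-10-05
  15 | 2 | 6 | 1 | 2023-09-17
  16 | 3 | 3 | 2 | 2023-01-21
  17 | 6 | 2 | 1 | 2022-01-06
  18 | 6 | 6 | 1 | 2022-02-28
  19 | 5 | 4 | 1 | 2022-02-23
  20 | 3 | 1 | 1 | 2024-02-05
SELECT city, COUNT(*) AS n FROM customers GROUP BY city HAVING COUNT(*) >= 2

Execution result:
(no rows)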